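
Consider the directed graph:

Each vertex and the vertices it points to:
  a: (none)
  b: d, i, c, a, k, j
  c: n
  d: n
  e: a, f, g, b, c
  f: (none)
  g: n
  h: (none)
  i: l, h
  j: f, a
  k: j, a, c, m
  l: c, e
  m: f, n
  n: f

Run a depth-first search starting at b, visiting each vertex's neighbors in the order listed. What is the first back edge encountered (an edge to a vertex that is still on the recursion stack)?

e→b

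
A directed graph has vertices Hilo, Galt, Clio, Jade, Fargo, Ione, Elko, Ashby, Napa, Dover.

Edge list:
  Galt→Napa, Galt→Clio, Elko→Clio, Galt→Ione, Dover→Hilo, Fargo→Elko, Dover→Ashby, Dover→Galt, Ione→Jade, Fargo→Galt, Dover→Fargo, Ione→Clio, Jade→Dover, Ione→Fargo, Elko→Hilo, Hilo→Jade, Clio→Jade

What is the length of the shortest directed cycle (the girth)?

For each vertex v, BFS finds the shortest path from v back to v.
The shortest such closed walk is Dover → Hilo → Jade → Dover, length 3.

3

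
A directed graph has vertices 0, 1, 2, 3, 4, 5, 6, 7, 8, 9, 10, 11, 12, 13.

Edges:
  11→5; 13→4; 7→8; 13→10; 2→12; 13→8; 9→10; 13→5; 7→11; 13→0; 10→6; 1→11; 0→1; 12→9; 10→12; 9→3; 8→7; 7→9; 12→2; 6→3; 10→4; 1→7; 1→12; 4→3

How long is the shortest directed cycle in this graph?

2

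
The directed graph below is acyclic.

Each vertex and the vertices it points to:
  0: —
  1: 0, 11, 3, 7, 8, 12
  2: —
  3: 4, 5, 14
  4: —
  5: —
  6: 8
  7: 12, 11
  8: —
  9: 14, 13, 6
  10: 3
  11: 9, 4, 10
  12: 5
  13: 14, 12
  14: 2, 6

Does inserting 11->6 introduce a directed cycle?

No

Adding 11→6 creates a cycle iff 6 can already reach 11.
Explore from 6: no path reaches 11. The graph stays acyclic.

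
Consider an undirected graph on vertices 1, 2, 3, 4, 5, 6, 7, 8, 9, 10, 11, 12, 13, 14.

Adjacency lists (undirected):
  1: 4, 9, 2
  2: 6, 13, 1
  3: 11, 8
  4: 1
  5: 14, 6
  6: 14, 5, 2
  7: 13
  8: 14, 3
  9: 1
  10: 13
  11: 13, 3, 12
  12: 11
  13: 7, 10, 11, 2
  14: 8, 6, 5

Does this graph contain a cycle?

Yes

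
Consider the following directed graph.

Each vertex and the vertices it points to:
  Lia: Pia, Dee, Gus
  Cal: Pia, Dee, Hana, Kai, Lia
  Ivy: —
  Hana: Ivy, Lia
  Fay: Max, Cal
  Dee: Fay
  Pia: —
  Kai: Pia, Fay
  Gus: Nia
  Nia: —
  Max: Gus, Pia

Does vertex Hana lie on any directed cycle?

Yes

Hana is on a cycle iff Hana can reach itself via ≥1 edge.
Hana → Lia → Dee → Fay → Cal → Hana — yes.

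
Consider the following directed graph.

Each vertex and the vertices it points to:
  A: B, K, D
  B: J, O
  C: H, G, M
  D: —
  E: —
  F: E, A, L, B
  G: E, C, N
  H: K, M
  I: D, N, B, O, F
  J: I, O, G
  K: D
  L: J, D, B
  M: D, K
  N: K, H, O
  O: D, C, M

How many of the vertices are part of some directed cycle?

10

A vertex is on a directed cycle iff it belongs to a strongly connected component of size ≥ 2 (or has a self-loop).
The vertices on cycles are {A, B, C, F, G, I, J, L, N, O} — 10 in total.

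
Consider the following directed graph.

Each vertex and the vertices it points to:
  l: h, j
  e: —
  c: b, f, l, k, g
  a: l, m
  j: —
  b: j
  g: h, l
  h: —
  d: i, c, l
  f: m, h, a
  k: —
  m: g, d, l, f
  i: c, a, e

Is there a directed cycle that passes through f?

f is on a cycle iff f can reach itself via ≥1 edge.
f → m → f — yes.

Yes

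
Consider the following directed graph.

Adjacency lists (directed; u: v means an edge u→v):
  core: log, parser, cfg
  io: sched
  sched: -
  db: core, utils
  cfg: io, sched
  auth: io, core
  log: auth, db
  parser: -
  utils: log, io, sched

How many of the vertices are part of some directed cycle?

5

A vertex is on a directed cycle iff it belongs to a strongly connected component of size ≥ 2 (or has a self-loop).
The vertices on cycles are {db, log, auth, core, utils} — 5 in total.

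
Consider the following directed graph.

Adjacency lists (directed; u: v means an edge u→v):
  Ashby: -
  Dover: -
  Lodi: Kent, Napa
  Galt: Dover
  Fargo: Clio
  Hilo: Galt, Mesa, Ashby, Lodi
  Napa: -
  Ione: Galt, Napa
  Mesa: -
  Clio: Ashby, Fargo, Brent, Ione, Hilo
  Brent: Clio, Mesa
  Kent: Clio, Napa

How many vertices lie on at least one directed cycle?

6

A vertex is on a directed cycle iff it belongs to a strongly connected component of size ≥ 2 (or has a self-loop).
The vertices on cycles are {Clio, Hilo, Kent, Lodi, Brent, Fargo} — 6 in total.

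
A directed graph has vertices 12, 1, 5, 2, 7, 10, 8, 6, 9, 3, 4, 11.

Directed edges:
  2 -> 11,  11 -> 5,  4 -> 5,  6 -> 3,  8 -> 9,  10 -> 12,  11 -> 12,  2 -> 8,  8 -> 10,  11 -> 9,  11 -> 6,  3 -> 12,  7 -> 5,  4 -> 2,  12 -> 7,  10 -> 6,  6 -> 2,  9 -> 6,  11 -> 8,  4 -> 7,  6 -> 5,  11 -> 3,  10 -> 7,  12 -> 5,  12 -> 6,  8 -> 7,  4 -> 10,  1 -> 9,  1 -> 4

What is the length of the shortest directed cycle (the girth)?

For each vertex v, BFS finds the shortest path from v back to v.
The shortest such closed walk is 2 → 11 → 6 → 2, length 3.

3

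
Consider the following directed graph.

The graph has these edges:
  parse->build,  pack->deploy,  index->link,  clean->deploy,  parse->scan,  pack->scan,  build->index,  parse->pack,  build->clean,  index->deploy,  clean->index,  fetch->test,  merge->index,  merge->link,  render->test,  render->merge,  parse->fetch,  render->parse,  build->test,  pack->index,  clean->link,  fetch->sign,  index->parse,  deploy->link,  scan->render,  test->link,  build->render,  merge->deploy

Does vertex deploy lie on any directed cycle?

No

deploy lies on a cycle iff there is a path from deploy back to itself.
Exploring from deploy, it never reaches itself; equivalently, its strongly connected component is a singleton.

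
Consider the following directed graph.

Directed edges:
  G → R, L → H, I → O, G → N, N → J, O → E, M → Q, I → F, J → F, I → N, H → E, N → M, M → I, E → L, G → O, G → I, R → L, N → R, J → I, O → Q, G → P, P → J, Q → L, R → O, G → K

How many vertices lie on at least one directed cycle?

7

A vertex is on a directed cycle iff it belongs to a strongly connected component of size ≥ 2 (or has a self-loop).
The vertices on cycles are {E, H, I, J, L, M, N} — 7 in total.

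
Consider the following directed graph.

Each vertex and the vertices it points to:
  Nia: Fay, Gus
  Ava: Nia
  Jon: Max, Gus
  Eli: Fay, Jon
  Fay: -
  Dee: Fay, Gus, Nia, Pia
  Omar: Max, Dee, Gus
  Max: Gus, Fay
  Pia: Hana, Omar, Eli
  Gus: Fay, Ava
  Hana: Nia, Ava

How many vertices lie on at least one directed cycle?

A vertex is on a directed cycle iff it belongs to a strongly connected component of size ≥ 2 (or has a self-loop).
The vertices on cycles are {Ava, Dee, Gus, Nia, Pia, Omar} — 6 in total.

6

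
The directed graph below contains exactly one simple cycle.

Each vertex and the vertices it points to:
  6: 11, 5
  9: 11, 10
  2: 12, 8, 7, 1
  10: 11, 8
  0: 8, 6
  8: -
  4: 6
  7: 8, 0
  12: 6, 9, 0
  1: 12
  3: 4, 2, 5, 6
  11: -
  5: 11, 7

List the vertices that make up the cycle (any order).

0, 5, 6, 7

DFS with gray/black marking from 7:
7 gray
  8 gray
  8 black
  0 gray
    0→8: 8 black — skip
    6 gray
      11 gray
      11 black
      5 gray
        5→11: 11 black — skip
        5→7: 7 is gray → back edge
Back edge closes the cycle 7 → 0 → 6 → 5 → 7; its vertices are {0, 5, 6, 7}.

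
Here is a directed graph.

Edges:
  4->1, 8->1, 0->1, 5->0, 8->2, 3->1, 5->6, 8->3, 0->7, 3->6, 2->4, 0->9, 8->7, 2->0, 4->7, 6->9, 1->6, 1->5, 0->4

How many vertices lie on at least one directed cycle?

A vertex is on a directed cycle iff it belongs to a strongly connected component of size ≥ 2 (or has a self-loop).
The vertices on cycles are {0, 1, 4, 5} — 4 in total.

4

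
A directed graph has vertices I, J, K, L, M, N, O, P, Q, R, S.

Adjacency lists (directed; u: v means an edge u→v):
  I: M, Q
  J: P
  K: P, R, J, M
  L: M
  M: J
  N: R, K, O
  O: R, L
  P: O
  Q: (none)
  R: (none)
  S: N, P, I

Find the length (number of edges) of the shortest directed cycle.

5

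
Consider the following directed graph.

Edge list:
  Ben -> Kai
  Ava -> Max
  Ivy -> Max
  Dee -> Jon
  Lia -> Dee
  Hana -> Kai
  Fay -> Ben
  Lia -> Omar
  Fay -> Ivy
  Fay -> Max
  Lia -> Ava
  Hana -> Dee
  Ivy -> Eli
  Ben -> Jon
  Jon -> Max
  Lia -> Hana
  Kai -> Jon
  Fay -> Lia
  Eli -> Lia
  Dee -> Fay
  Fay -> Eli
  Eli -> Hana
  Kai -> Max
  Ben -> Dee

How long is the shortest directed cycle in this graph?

3

For each vertex v, BFS finds the shortest path from v back to v.
The shortest such closed walk is Fay → Lia → Dee → Fay, length 3.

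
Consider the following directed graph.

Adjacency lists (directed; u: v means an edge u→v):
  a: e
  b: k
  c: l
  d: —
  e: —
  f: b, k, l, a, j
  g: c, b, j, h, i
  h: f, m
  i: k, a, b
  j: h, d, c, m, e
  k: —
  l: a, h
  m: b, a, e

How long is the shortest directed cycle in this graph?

3

For each vertex v, BFS finds the shortest path from v back to v.
The shortest such closed walk is h → f → l → h, length 3.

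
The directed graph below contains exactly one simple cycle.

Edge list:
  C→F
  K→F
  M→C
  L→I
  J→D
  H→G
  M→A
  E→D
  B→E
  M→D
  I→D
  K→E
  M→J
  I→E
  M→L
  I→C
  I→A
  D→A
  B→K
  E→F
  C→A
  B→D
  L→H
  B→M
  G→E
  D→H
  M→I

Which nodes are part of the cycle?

D, E, G, H

DFS with gray/black marking from E:
E gray
  D gray
    H gray
      G gray
        G→E: E is gray → back edge
Back edge closes the cycle E → D → H → G → E; its vertices are {D, E, G, H}.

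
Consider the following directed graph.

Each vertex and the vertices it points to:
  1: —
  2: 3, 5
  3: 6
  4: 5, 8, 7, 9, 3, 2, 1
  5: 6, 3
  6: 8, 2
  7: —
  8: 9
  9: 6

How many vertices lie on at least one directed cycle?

A vertex is on a directed cycle iff it belongs to a strongly connected component of size ≥ 2 (or has a self-loop).
The vertices on cycles are {2, 3, 5, 6, 8, 9} — 6 in total.

6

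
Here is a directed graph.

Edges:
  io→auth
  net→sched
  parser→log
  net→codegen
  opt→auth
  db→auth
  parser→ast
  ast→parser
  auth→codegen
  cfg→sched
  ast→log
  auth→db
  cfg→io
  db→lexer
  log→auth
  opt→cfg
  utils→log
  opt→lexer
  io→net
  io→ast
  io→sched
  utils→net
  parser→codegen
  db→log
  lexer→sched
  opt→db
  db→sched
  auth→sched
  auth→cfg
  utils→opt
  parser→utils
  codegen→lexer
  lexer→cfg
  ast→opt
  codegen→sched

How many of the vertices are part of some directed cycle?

12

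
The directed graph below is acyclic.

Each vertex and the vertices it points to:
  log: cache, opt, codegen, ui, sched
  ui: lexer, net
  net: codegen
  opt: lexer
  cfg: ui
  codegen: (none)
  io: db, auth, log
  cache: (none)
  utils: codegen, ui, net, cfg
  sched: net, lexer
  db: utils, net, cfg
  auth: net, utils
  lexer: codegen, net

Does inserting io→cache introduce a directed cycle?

Adding io→cache creates a cycle iff cache can already reach io.
Explore from cache: no path reaches io. The graph stays acyclic.

No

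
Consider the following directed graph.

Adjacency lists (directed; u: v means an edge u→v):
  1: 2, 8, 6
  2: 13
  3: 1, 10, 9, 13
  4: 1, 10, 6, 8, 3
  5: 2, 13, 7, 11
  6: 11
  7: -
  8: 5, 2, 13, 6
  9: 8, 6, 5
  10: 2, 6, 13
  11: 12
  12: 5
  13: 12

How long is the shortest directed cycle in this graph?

For each vertex v, BFS finds the shortest path from v back to v.
The shortest such closed walk is 13 → 12 → 5 → 13, length 3.

3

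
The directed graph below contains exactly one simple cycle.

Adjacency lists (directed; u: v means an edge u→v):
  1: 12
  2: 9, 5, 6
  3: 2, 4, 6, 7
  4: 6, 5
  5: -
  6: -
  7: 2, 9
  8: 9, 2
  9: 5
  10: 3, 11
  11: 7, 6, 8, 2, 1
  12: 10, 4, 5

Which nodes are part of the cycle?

1, 10, 11, 12

DFS with gray/black marking from 12:
12 gray
  10 gray
    3 gray
      2 gray
        9 gray
          5 gray
          5 black
        9 black
        2→5: 5 black — skip
        6 gray
        6 black
      2 black
      4 gray
        4→6: 6 black — skip
        4→5: 5 black — skip
      4 black
      3→6: 6 black — skip
      7 gray
        7→2: 2 black — skip
        7→9: 9 black — skip
      7 black
    3 black
    11 gray
      11→7: 7 black — skip
      11→6: 6 black — skip
      8 gray
        8→9: 9 black — skip
        8→2: 2 black — skip
      8 black
      11→2: 2 black — skip
      1 gray
        1→12: 12 is gray → back edge
Back edge closes the cycle 12 → 10 → 11 → 1 → 12; its vertices are {1, 10, 11, 12}.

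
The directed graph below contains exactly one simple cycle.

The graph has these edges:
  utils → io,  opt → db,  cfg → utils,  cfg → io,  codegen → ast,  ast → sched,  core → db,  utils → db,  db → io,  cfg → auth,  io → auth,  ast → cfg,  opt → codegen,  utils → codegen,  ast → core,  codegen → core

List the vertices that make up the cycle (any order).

ast, cfg, utils, codegen

DFS with gray/black marking from codegen:
codegen gray
  core gray
    db gray
      io gray
        auth gray
        auth black
      io black
    db black
  core black
  ast gray
    sched gray
    sched black
    ast→core: core black — skip
    cfg gray
      cfg→auth: auth black — skip
      utils gray
        utils→codegen: codegen is gray → back edge
Back edge closes the cycle codegen → ast → cfg → utils → codegen; its vertices are {ast, cfg, utils, codegen}.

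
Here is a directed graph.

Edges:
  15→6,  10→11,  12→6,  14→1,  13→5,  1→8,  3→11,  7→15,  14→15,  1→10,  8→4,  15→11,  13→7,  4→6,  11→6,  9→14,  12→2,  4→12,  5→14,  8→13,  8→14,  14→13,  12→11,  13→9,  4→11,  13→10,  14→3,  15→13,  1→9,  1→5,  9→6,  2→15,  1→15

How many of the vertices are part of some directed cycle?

11

A vertex is on a directed cycle iff it belongs to a strongly connected component of size ≥ 2 (or has a self-loop).
The vertices on cycles are {1, 2, 4, 5, 7, 8, 9, 12, 13, 14, 15} — 11 in total.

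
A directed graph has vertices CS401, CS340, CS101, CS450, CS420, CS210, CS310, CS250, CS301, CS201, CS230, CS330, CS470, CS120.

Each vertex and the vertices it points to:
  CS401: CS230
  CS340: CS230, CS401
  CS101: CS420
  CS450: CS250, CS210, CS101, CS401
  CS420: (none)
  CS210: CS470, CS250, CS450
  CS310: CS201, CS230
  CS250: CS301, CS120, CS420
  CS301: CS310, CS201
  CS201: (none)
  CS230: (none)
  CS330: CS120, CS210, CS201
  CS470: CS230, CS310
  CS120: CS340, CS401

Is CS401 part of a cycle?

CS401 lies on a cycle iff there is a path from CS401 back to itself.
Exploring from CS401, it never reaches itself; equivalently, its strongly connected component is a singleton.

No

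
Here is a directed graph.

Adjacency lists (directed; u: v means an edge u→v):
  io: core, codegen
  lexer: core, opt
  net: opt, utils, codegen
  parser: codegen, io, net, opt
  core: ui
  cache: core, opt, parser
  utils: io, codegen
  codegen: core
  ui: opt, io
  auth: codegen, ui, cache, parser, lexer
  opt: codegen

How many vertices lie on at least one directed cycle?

A vertex is on a directed cycle iff it belongs to a strongly connected component of size ≥ 2 (or has a self-loop).
The vertices on cycles are {io, ui, opt, core, codegen} — 5 in total.

5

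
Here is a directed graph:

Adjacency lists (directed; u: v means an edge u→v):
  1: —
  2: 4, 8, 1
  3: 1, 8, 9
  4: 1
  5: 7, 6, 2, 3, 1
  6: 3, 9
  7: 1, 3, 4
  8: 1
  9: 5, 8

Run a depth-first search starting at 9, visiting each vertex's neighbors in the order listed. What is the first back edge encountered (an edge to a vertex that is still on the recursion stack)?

3->9

DFS from 9 (visiting each vertex's neighbors in the order listed); mark gray on enter, black on exit:
9 gray
  5 gray
    7 gray
      1 gray
      1 black
      3 gray
        3→1: 1 black — skip
        8 gray
          8→1: 1 black — skip
        8 black
        3→9: 9 is gray → back edge
First back edge: 3 → 9.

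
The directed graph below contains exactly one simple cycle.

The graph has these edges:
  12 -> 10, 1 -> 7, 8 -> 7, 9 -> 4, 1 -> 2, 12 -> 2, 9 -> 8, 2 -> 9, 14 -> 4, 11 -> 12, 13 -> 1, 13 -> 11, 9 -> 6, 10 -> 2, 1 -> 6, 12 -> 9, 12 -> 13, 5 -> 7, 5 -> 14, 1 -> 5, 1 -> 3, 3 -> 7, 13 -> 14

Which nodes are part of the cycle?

11, 12, 13

DFS with gray/black marking from 11:
11 gray
  12 gray
    13 gray
      14 gray
        4 gray
        4 black
      14 black
      13→11: 11 is gray → back edge
Back edge closes the cycle 11 → 12 → 13 → 11; its vertices are {11, 12, 13}.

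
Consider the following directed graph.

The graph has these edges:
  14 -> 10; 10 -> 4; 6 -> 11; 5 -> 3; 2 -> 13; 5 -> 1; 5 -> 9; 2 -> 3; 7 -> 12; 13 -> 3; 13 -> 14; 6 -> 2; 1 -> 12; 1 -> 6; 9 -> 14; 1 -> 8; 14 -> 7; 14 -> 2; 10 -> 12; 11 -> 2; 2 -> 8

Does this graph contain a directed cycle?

Yes

DFS with white/gray/black marking, starting from 1:
1 gray
  8 gray
  8 black
  6 gray
    11 gray
      2 gray
        13 gray
          3 gray
          3 black
          14 gray
            7 gray
              12 gray
              12 black
            7 black
            14→2: 2 is gray → back edge
Back edge found, so a cycle exists: 2 → 13 → 14 → 2.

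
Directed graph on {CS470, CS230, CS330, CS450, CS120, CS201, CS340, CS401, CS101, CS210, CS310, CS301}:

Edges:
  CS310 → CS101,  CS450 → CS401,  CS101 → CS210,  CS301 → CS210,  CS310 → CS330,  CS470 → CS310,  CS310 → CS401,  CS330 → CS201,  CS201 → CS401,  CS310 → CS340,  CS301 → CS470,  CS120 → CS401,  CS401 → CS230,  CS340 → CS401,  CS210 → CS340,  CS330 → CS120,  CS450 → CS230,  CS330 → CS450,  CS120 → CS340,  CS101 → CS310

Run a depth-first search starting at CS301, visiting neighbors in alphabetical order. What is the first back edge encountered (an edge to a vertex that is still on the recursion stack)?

CS101→CS310

DFS from CS301 (visiting neighbors in alphabetical order); mark gray on enter, black on exit:
CS301 gray
  CS210 gray
    CS340 gray
      CS401 gray
        CS230 gray
        CS230 black
      CS401 black
    CS340 black
  CS210 black
  CS470 gray
    CS310 gray
      CS101 gray
        CS101→CS210: CS210 black — skip
        CS101→CS310: CS310 is gray → back edge
First back edge: CS101 → CS310.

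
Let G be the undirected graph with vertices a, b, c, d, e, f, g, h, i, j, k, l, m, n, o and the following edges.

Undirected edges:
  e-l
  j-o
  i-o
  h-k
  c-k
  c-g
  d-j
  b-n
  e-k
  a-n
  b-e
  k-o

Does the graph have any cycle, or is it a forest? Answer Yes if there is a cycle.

No

DFS, tracking each vertex's parent; an edge to a visited non-parent vertex closes a cycle.
Start from i:
visit i (parent –)
  visit o (parent i)
    visit k (parent o)
      visit h (parent k)
        h–k: parent, skip
      visit c (parent k)
        visit g (parent c)
          g–c: parent, skip
        c–k: parent, skip
      visit e (parent k)
        e–k: parent, skip
        visit b (parent e)
          visit n (parent b)
            visit a (parent n)
              a–n: parent, skip
            n–b: parent, skip
          b–e: parent, skip
        visit l (parent e)
          l–e: parent, skip
      k–o: parent, skip
    o–i: parent, skip
    visit j (parent o)
      visit d (parent j)
        d–j: parent, skip
      j–o: parent, skip
visit f (parent –)
visit m (parent –)
No non-parent visited neighbor found — the graph is a forest.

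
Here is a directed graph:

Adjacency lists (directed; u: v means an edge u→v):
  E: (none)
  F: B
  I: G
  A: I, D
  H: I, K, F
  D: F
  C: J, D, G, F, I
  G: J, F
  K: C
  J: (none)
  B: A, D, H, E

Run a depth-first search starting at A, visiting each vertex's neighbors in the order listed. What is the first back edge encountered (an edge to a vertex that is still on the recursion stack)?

DFS from A (visiting each vertex's neighbors in the order listed); mark gray on enter, black on exit:
A gray
  I gray
    G gray
      J gray
      J black
      F gray
        B gray
          B→A: A is gray → back edge
First back edge: B → A.

B→A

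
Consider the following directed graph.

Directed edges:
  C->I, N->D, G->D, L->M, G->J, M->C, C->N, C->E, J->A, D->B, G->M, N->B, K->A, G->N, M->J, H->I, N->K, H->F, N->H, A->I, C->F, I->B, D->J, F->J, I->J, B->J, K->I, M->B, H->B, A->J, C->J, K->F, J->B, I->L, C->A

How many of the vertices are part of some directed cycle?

12

A vertex is on a directed cycle iff it belongs to a strongly connected component of size ≥ 2 (or has a self-loop).
The vertices on cycles are {A, B, C, D, F, H, I, J, K, L, M, N} — 12 in total.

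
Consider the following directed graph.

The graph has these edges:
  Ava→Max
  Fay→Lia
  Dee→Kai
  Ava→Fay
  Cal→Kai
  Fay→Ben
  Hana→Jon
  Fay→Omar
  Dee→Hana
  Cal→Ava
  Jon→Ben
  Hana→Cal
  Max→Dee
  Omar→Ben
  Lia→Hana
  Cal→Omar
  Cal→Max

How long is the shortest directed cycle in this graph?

4

For each vertex v, BFS finds the shortest path from v back to v.
The shortest such closed walk is Hana → Cal → Max → Dee → Hana, length 4.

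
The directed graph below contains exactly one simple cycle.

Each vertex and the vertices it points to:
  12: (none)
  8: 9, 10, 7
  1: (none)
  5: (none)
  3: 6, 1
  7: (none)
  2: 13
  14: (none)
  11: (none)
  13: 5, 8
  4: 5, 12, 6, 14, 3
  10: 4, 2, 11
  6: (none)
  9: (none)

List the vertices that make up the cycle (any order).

DFS with gray/black marking from 8:
8 gray
  9 gray
  9 black
  10 gray
    4 gray
      5 gray
      5 black
      12 gray
      12 black
      6 gray
      6 black
      14 gray
      14 black
      3 gray
        3→6: 6 black — skip
        1 gray
        1 black
      3 black
    4 black
    2 gray
      13 gray
        13→5: 5 black — skip
        13→8: 8 is gray → back edge
Back edge closes the cycle 8 → 10 → 2 → 13 → 8; its vertices are {2, 8, 10, 13}.

2, 8, 10, 13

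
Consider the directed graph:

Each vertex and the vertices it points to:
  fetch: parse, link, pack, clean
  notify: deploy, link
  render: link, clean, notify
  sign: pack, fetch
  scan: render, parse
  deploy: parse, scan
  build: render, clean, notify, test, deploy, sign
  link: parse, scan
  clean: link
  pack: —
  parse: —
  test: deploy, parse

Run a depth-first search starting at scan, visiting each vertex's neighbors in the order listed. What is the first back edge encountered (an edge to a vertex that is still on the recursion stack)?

DFS from scan (visiting each vertex's neighbors in the order listed); mark gray on enter, black on exit:
scan gray
  render gray
    link gray
      parse gray
      parse black
      link→scan: scan is gray → back edge
First back edge: link → scan.

link->scan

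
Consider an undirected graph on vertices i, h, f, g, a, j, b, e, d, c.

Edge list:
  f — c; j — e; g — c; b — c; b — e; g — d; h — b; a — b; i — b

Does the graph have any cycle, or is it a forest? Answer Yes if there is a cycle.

DFS, tracking each vertex's parent; an edge to a visited non-parent vertex closes a cycle.
Start from a:
visit a (parent –)
  visit b (parent a)
    visit i (parent b)
      i–b: parent, skip
    visit h (parent b)
      h–b: parent, skip
    visit c (parent b)
      c–b: parent, skip
      visit g (parent c)
        g–c: parent, skip
        visit d (parent g)
          d–g: parent, skip
      visit f (parent c)
        f–c: parent, skip
    visit e (parent b)
      e–b: parent, skip
      visit j (parent e)
        j–e: parent, skip
    b–a: parent, skip
No non-parent visited neighbor found — the graph is a forest.

No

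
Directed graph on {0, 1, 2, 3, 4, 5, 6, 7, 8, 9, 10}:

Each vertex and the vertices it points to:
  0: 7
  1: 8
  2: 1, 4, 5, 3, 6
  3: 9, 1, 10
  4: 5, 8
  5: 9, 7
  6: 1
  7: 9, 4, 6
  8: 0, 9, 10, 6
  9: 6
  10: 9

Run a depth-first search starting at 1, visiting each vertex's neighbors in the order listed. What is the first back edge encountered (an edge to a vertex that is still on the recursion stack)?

6→1

DFS from 1 (visiting each vertex's neighbors in the order listed); mark gray on enter, black on exit:
1 gray
  8 gray
    0 gray
      7 gray
        9 gray
          6 gray
            6→1: 1 is gray → back edge
First back edge: 6 → 1.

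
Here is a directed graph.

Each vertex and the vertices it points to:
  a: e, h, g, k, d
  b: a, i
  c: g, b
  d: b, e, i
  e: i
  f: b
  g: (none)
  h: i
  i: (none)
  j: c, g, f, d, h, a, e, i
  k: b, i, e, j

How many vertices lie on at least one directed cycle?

7

A vertex is on a directed cycle iff it belongs to a strongly connected component of size ≥ 2 (or has a self-loop).
The vertices on cycles are {a, b, c, d, f, j, k} — 7 in total.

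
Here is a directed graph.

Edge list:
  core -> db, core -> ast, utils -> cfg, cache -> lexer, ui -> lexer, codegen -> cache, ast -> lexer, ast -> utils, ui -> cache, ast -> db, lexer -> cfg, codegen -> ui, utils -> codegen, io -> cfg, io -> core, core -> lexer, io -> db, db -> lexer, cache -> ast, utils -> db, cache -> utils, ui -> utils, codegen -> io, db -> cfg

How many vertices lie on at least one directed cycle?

A vertex is on a directed cycle iff it belongs to a strongly connected component of size ≥ 2 (or has a self-loop).
The vertices on cycles are {io, ui, ast, core, cache, utils, codegen} — 7 in total.

7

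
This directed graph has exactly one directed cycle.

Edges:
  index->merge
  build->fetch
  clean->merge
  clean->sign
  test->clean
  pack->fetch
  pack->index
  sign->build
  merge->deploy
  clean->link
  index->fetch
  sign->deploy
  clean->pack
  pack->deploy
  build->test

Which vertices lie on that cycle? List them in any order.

DFS with gray/black marking from clean:
clean gray
  sign gray
    deploy gray
    deploy black
    build gray
      test gray
        test→clean: clean is gray → back edge
Back edge closes the cycle clean → sign → build → test → clean; its vertices are {sign, test, build, clean}.

sign, test, build, clean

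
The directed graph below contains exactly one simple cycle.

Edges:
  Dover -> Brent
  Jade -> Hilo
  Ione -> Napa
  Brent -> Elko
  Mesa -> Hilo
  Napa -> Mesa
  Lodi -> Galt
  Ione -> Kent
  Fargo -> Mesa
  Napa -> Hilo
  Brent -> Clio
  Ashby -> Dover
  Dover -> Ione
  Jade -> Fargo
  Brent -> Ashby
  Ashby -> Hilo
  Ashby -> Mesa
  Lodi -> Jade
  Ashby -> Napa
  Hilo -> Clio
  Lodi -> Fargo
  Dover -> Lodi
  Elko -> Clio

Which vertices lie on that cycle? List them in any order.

Ashby, Brent, Dover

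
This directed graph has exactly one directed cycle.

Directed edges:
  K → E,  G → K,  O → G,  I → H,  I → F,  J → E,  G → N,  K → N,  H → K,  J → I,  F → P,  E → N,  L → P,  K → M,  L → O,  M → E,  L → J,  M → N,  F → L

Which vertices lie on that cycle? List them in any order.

DFS with gray/black marking from L:
L gray
  J gray
    I gray
      F gray
        P gray
        P black
        F→L: L is gray → back edge
Back edge closes the cycle L → J → I → F → L; its vertices are {F, I, J, L}.

F, I, J, L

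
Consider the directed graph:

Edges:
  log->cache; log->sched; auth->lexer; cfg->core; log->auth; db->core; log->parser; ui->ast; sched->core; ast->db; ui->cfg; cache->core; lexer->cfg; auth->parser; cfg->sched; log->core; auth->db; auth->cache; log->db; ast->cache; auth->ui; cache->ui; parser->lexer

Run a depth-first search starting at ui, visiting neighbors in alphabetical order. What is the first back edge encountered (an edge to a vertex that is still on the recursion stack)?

DFS from ui (visiting neighbors in alphabetical order); mark gray on enter, black on exit:
ui gray
  ast gray
    cache gray
      core gray
      core black
      cache→ui: ui is gray → back edge
First back edge: cache → ui.

cache→ui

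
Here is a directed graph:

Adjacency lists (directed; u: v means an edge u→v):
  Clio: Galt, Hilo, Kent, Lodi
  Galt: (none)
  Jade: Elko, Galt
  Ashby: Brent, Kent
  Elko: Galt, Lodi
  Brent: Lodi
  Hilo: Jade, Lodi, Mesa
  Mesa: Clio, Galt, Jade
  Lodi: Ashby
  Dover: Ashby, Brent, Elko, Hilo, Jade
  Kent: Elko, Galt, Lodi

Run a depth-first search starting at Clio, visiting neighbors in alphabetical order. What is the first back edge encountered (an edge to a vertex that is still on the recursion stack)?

DFS from Clio (visiting neighbors in alphabetical order); mark gray on enter, black on exit:
Clio gray
  Galt gray
  Galt black
  Hilo gray
    Jade gray
      Elko gray
        Elko→Galt: Galt black — skip
        Lodi gray
          Ashby gray
            Brent gray
              Brent→Lodi: Lodi is gray → back edge
First back edge: Brent → Lodi.

Brent->Lodi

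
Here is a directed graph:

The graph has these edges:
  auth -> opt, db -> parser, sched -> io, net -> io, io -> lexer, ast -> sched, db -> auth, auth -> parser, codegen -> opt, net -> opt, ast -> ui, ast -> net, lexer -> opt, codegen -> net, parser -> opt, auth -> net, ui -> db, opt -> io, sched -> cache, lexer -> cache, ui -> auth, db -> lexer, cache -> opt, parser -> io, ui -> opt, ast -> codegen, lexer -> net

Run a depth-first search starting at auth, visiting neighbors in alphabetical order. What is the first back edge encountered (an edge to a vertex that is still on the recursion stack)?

DFS from auth (visiting neighbors in alphabetical order); mark gray on enter, black on exit:
auth gray
  net gray
    io gray
      lexer gray
        cache gray
          opt gray
            opt→io: io is gray → back edge
First back edge: opt → io.

opt→io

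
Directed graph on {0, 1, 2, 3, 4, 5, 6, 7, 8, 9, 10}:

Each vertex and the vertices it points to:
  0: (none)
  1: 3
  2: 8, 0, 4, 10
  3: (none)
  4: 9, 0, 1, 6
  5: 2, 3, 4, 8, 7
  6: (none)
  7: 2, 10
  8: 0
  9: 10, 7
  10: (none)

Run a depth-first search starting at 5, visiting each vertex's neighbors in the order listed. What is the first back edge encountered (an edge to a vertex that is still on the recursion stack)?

7→2

DFS from 5 (visiting each vertex's neighbors in the order listed); mark gray on enter, black on exit:
5 gray
  2 gray
    8 gray
      0 gray
      0 black
    8 black
    2→0: 0 black — skip
    4 gray
      9 gray
        10 gray
        10 black
        7 gray
          7→2: 2 is gray → back edge
First back edge: 7 → 2.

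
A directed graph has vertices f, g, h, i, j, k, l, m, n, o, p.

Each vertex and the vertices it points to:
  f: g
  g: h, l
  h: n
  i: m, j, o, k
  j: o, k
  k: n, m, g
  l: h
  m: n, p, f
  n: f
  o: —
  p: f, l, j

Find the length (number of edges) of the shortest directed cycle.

4

For each vertex v, BFS finds the shortest path from v back to v.
The shortest such closed walk is j → k → m → p → j, length 4.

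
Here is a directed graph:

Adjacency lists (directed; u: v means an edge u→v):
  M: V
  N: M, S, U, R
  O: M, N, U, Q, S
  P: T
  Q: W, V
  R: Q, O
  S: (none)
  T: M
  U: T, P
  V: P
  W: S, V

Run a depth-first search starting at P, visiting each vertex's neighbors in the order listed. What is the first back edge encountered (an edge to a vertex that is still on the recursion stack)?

V->P

DFS from P (visiting each vertex's neighbors in the order listed); mark gray on enter, black on exit:
P gray
  T gray
    M gray
      V gray
        V→P: P is gray → back edge
First back edge: V → P.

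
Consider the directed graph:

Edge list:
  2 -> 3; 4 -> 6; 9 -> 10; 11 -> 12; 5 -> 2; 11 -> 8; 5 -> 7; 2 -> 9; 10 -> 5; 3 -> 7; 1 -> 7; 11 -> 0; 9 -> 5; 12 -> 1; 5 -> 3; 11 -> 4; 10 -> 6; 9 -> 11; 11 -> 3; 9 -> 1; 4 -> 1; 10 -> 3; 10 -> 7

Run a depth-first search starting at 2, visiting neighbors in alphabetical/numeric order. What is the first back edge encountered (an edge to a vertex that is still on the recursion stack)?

5->2

DFS from 2 (visiting neighbors in alphabetical/numeric order); mark gray on enter, black on exit:
2 gray
  3 gray
    7 gray
    7 black
  3 black
  9 gray
    1 gray
      1→7: 7 black — skip
    1 black
    5 gray
      5→2: 2 is gray → back edge
First back edge: 5 → 2.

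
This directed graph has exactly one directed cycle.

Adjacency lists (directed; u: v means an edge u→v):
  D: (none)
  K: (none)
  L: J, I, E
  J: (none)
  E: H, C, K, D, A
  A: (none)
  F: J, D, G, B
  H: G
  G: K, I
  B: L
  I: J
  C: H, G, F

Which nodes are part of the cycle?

DFS with gray/black marking from E:
E gray
  H gray
    G gray
      K gray
      K black
      I gray
        J gray
        J black
      I black
    G black
  H black
  C gray
    C→H: H black — skip
    C→G: G black — skip
    F gray
      F→J: J black — skip
      D gray
      D black
      F→G: G black — skip
      B gray
        L gray
          L→J: J black — skip
          L→I: I black — skip
          L→E: E is gray → back edge
Back edge closes the cycle E → C → F → B → L → E; its vertices are {B, C, E, F, L}.

B, C, E, F, L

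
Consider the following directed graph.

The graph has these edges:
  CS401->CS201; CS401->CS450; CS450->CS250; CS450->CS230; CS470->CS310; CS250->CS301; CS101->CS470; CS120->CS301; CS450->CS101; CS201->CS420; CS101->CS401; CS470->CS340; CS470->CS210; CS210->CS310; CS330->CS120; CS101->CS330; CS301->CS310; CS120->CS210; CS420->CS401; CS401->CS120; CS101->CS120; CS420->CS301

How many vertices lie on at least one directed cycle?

5

A vertex is on a directed cycle iff it belongs to a strongly connected component of size ≥ 2 (or has a self-loop).
The vertices on cycles are {CS101, CS201, CS401, CS420, CS450} — 5 in total.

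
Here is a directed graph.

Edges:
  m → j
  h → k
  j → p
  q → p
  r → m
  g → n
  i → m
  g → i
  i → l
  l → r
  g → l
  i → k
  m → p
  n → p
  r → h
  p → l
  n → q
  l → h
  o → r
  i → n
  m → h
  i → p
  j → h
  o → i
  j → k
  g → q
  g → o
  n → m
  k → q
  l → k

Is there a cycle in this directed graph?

Yes

DFS with white/gray/black marking, starting from q:
q gray
  p gray
    l gray
      h gray
        k gray
          k→q: q is gray → back edge
Back edge found, so a cycle exists: q → p → l → h → k → q.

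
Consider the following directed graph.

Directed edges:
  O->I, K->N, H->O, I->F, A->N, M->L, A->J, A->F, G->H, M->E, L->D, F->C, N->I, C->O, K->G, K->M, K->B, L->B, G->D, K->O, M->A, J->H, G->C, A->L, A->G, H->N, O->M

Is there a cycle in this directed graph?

Yes

DFS with white/gray/black marking, starting from N:
N gray
  I gray
    F gray
      C gray
        O gray
          O→I: I is gray → back edge
Back edge found, so a cycle exists: I → F → C → O → I.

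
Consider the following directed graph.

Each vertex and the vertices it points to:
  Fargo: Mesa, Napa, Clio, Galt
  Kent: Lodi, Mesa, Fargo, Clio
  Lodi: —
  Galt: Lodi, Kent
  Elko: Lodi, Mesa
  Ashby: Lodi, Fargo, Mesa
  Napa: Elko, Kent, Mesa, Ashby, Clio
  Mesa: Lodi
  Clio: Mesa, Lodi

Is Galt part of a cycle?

Yes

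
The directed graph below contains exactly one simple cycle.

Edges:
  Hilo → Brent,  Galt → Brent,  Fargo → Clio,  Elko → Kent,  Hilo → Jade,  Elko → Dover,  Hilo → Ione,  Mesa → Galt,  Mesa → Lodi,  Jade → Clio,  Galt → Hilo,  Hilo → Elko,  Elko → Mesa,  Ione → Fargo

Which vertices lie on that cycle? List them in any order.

Elko, Galt, Hilo, Mesa

DFS with gray/black marking from Hilo:
Hilo gray
  Brent gray
  Brent black
  Jade gray
    Clio gray
    Clio black
  Jade black
  Elko gray
    Mesa gray
      Galt gray
        Galt→Brent: Brent black — skip
        Galt→Hilo: Hilo is gray → back edge
Back edge closes the cycle Hilo → Elko → Mesa → Galt → Hilo; its vertices are {Elko, Galt, Hilo, Mesa}.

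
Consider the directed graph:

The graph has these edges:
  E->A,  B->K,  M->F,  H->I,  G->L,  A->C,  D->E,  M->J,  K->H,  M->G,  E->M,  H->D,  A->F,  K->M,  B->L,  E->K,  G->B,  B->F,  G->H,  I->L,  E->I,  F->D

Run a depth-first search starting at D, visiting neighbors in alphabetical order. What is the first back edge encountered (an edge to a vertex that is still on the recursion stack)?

DFS from D (visiting neighbors in alphabetical order); mark gray on enter, black on exit:
D gray
  E gray
    A gray
      C gray
      C black
      F gray
        F→D: D is gray → back edge
First back edge: F → D.

F→D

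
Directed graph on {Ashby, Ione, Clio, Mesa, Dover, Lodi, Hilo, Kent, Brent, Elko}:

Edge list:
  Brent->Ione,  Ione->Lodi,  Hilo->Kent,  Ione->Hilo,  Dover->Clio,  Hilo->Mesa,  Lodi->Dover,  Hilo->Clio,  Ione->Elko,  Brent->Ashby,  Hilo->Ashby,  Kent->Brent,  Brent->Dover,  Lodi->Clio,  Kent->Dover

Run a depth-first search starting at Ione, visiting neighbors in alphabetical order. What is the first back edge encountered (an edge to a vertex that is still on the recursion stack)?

DFS from Ione (visiting neighbors in alphabetical order); mark gray on enter, black on exit:
Ione gray
  Elko gray
  Elko black
  Hilo gray
    Ashby gray
    Ashby black
    Clio gray
    Clio black
    Kent gray
      Brent gray
        Brent→Ashby: Ashby black — skip
        Dover gray
          Dover→Clio: Clio black — skip
        Dover black
        Brent→Ione: Ione is gray → back edge
First back edge: Brent → Ione.

Brent->Ione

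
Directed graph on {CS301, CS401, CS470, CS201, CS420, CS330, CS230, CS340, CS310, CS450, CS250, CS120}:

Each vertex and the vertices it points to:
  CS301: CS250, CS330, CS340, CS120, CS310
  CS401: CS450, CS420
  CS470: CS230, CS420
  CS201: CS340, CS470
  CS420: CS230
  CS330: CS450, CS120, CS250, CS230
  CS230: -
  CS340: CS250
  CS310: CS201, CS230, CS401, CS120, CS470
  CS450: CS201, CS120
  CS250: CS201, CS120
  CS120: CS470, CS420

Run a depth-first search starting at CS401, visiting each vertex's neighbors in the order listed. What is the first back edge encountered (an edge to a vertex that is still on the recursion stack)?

CS250→CS201

DFS from CS401 (visiting each vertex's neighbors in the order listed); mark gray on enter, black on exit:
CS401 gray
  CS450 gray
    CS201 gray
      CS340 gray
        CS250 gray
          CS250→CS201: CS201 is gray → back edge
First back edge: CS250 → CS201.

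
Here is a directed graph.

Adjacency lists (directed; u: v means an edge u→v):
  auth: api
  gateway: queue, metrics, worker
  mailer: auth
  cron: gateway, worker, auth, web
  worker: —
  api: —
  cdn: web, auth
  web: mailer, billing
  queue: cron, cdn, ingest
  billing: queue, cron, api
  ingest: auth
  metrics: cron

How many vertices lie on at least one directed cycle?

7

A vertex is on a directed cycle iff it belongs to a strongly connected component of size ≥ 2 (or has a self-loop).
The vertices on cycles are {cdn, web, cron, queue, billing, gateway, metrics} — 7 in total.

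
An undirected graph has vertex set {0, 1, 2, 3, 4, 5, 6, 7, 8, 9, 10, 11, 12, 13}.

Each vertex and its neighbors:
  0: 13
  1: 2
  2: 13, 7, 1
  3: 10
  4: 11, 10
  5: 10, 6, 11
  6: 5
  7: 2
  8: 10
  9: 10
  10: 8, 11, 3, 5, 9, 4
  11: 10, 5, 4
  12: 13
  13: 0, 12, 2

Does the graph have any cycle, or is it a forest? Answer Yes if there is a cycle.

Yes

DFS, tracking each vertex's parent; an edge to a visited non-parent vertex closes a cycle.
Start from 7:
visit 7 (parent –)
  visit 2 (parent 7)
    visit 13 (parent 2)
      visit 0 (parent 13)
        0–13: parent, skip
      visit 12 (parent 13)
        12–13: parent, skip
      13–2: parent, skip
    2–7: parent, skip
    visit 1 (parent 2)
      1–2: parent, skip
visit 3 (parent –)
  visit 10 (parent 3)
    visit 8 (parent 10)
      8–10: parent, skip
    visit 11 (parent 10)
      11–10: parent, skip
      visit 5 (parent 11)
        5–10: 10 visited and ≠ parent → cycle
Cycle: 10 – 11 – 5 – 10.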